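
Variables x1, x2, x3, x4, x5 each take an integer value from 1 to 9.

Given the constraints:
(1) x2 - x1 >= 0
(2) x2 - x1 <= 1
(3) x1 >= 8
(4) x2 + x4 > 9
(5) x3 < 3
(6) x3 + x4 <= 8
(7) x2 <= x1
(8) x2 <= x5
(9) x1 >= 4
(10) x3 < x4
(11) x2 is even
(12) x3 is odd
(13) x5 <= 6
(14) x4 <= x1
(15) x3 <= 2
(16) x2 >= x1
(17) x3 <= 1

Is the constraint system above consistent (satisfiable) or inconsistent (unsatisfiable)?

Unsatisfiable

From constraints 3 and 16: x2 ≥ x1 and x1 ≥ 8, so x2 ≥ 8. From constraints 8 and 13: x2 ≤ x5 and x5 ≤ 6, so x2 ≤ 6. But 6 < 8, so no value of x2 works.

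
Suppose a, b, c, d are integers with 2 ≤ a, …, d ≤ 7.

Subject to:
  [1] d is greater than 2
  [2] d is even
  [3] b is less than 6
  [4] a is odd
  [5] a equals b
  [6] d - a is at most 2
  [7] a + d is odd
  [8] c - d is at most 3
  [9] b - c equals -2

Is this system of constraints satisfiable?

The assignment a = 5, b = 5, c = 7, d = 6 works:
  constraint 6 holds since d - a = 1.
  constraint 8 holds since c - d = 1.
  constraint 9 holds since b - c = -2.
The rest check out directly.

Satisfiable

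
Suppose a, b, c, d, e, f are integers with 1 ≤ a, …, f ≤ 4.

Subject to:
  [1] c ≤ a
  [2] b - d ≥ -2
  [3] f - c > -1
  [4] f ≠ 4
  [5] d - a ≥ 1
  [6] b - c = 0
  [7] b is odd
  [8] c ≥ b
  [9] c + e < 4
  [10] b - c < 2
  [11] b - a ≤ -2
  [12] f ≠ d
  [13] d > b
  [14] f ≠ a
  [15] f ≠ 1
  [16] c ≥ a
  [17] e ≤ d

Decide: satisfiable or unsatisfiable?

Constraints 2, 5, and 11 give a − b ≥ 2, b − d ≥ -2, d − a ≥ 1.
Adding all 3 inequalities: the left sides telescope to 0, and the right sides sum to 2 + (-2) + 1 = 1. So 0 ≥ 1, which is false.

Unsatisfiable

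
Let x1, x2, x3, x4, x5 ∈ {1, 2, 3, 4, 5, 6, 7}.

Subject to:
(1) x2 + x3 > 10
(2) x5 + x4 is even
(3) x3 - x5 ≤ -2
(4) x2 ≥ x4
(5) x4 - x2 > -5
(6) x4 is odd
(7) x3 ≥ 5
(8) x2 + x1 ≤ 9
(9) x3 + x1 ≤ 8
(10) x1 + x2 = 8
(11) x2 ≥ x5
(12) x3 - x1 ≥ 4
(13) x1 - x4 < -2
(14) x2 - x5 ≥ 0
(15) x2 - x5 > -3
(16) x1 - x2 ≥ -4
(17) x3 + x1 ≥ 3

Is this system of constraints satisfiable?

Unsatisfiable

Constraints 3, 12, 14, and 16 give x5 − x3 ≥ 2, x3 − x1 ≥ 4, x1 − x2 ≥ -4, x2 − x5 ≥ 0.
Adding all 4 inequalities: the left sides telescope to 0, and the right sides sum to 2 + 4 + (-4) + 0 = 2. So 0 ≥ 2, which is false.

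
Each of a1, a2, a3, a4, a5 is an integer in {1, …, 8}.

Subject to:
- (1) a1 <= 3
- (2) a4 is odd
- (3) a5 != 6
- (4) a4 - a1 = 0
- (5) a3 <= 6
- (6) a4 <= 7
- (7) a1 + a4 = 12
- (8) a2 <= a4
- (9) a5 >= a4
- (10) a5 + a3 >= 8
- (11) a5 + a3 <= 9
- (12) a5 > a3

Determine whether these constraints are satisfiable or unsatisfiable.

Unsatisfiable

From constraint 1: a1 ≤ 3. From constraint 6: a4 ≤ 7. Hence a1 + a4 ≤ 10. But constraint 7 requires a1 + a4 = 12, and 12 > 10. Contradiction.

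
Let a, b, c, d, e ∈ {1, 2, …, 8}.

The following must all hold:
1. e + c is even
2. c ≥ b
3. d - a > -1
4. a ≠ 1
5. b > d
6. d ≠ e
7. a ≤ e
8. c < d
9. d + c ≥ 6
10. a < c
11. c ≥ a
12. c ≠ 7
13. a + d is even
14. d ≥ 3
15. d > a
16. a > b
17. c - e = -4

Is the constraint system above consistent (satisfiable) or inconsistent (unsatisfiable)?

Unsatisfiable

Constraints 5, 8, 10, and 16 give a < c, c < d, d < b, b < a. Chaining: a < c < d < b < a, which forces a < a — impossible.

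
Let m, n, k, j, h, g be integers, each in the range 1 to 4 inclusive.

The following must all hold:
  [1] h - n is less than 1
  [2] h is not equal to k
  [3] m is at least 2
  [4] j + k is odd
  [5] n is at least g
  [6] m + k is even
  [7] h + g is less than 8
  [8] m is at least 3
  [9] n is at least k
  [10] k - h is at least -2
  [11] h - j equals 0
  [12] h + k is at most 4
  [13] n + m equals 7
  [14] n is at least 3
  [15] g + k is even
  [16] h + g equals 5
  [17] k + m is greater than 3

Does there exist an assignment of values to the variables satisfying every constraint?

Satisfiable

Take m = 3, n = 4, k = 1, j = 2, h = 2, g = 3. Then constraint 1: h - n = -2; constraint 7: h + g = 5; constraint 10: k - h = -1, and every other listed constraint is also met.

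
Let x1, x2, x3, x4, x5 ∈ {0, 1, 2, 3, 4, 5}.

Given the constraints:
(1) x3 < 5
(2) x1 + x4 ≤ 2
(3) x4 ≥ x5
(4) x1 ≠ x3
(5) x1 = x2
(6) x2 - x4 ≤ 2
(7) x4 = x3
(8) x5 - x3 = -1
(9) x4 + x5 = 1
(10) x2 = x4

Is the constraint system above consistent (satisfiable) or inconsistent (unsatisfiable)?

Unsatisfiable

From constraints 5, 7, and 10, x1 = x2 = x4 = x3, so x1 = x3. But constraint 4 says x1 ≠ x3. Contradiction.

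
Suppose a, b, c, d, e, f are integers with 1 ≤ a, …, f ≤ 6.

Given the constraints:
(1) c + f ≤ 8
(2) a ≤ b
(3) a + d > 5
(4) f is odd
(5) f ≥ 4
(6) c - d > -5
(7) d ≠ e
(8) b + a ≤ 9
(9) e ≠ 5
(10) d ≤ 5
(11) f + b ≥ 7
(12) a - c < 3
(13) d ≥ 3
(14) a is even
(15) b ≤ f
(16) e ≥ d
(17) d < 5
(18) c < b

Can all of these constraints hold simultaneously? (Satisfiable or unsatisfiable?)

Satisfiable

The assignment a = 4, b = 4, c = 2, d = 4, e = 6, f = 5 works:
  constraint 1 holds since c + f = 7.
  constraint 3 holds since a + d = 8.
  constraint 6 holds since c - d = -2.
The rest check out directly.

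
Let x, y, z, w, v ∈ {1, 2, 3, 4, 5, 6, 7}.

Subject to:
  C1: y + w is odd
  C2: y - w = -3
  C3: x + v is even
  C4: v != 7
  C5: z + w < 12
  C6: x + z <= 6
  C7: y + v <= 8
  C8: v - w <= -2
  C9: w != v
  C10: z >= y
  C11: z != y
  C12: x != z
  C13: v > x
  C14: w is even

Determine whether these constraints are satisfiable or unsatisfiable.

Take x = 1, y = 3, z = 5, w = 6, v = 3. Then constraint 2: y - w = -3; constraint 5: z + w = 11, and every other listed constraint is also met.

Satisfiable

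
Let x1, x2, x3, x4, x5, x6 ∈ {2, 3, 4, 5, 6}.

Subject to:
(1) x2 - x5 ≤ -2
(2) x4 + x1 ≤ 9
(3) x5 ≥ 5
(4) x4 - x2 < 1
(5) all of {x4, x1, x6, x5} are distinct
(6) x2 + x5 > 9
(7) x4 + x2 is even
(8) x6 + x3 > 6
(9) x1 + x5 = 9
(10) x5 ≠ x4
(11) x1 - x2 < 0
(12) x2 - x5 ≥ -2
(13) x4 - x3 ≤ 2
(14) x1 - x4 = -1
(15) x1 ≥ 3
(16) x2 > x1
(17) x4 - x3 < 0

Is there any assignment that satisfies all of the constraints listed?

Satisfiable

Take x1 = 3, x2 = 4, x3 = 5, x4 = 4, x5 = 6, x6 = 2. Then constraint 1: x2 - x5 = -2; constraint 2: x4 + x1 = 7, and every other listed constraint is also met.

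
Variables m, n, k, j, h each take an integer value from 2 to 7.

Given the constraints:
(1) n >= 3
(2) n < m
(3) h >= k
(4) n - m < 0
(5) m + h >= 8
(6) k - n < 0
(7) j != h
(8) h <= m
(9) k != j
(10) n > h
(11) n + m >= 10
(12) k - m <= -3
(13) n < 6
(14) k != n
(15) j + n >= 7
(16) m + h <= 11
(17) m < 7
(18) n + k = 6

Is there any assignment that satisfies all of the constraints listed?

Satisfiable

One satisfying assignment is m = 6, n = 4, k = 2, j = 6, h = 3.
For the less obvious constraints — constraint 4: n - m = -2; constraint 5: m + h = 9 — and the others hold by inspection.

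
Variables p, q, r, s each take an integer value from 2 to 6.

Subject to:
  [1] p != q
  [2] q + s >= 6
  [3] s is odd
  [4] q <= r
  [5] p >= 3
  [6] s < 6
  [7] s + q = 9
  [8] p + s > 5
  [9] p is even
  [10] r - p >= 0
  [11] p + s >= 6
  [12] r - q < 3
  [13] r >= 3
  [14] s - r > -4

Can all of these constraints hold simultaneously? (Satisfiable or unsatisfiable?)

Satisfiable

The assignment p = 4, q = 6, r = 6, s = 3 works:
  constraint 2 holds since q + s = 9.
  constraint 7 holds since s + q = 9.
The rest check out directly.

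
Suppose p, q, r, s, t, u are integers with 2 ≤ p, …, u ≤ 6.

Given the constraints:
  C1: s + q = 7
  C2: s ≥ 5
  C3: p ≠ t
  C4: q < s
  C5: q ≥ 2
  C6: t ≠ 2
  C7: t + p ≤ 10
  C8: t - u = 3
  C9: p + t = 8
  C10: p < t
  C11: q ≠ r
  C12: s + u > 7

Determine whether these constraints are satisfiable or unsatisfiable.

Satisfiable

One satisfying assignment is p = 2, q = 2, r = 4, s = 5, t = 6, u = 3.
For the less obvious constraints — constraint 1: s + q = 7; constraint 7: t + p = 8; constraint 8: t - u = 3 — and the others hold by inspection.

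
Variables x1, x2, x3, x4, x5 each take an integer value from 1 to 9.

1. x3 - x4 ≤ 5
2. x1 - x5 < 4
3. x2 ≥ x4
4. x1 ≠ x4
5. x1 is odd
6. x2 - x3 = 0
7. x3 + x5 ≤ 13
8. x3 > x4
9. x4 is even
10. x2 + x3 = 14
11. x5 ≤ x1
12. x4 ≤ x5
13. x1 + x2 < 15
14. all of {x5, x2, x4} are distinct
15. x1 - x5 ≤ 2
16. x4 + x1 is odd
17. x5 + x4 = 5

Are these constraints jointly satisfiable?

Satisfiable

Try x1 = 5, x2 = 7, x3 = 7, x4 = 2, x5 = 3.
Check constraint 1: x3 - x4 = 5; constraint 2: x1 - x5 = 2. The remaining constraints are straightforward to verify.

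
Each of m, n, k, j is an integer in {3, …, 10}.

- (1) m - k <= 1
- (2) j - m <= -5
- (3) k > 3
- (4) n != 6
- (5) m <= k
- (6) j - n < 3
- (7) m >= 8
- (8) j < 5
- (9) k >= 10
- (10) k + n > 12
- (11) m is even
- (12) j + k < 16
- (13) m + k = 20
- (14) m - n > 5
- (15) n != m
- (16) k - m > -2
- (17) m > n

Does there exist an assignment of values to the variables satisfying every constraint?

Satisfiable

Try m = 10, n = 3, k = 10, j = 3.
Check constraint 1: m - k = 0; constraint 2: j - m = -7; constraint 6: j - n = 0. The remaining constraints are straightforward to verify.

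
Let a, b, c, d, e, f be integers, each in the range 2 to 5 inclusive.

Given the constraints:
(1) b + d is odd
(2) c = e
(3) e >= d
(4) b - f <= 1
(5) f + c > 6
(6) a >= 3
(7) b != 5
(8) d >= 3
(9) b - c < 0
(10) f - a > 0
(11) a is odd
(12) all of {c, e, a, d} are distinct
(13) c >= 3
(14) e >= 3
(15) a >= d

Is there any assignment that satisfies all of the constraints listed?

Unsatisfiable

Constraints 6, 8, 13, and 14 confine each of c, e, a, d to the 3 values {3, …, 5} (the domain already gives each ≤ 5).
Constraint 12 requires all 4 of them to be distinct, but only 3 values are available — impossible by the pigeonhole principle.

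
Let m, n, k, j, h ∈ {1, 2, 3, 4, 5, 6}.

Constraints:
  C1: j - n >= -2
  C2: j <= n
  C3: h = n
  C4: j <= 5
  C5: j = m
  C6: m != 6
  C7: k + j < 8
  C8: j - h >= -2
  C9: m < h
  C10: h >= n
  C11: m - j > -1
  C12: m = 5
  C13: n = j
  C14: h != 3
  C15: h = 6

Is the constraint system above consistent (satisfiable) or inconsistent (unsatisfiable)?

Constraint 15 fixes h = 6 and constraint 12 fixes m = 5. Constraints 3, 5, and 13 give h = n = j = m, so h = m. But 6 ≠ 5 — contradiction.

Unsatisfiable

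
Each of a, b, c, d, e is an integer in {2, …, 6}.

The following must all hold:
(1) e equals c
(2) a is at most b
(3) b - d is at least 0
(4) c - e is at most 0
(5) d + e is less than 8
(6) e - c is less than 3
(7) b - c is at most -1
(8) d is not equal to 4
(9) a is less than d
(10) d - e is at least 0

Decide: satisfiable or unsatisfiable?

Constraints 3, 4, 7, and 10 give c − b ≥ 1, b − d ≥ 0, d − e ≥ 0, e − c ≥ 0.
Adding all 4 inequalities: the left sides telescope to 0, and the right sides sum to 1 + 0 + 0 + 0 = 1. So 0 ≥ 1, which is false.

Unsatisfiable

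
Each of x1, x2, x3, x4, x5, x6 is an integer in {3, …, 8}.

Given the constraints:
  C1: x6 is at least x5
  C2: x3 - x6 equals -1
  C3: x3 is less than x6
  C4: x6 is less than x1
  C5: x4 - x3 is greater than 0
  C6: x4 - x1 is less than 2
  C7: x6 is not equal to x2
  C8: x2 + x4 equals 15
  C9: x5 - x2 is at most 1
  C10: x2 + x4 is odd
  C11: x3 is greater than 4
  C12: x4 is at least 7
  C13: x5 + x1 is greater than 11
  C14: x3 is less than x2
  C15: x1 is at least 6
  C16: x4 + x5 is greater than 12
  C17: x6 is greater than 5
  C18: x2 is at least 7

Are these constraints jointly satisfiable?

Satisfiable

One satisfying assignment is x1 = 8, x2 = 7, x3 = 5, x4 = 8, x5 = 6, x6 = 6.
For the less obvious constraints — constraint 2: x3 - x6 = -1; constraint 5: x4 - x3 = 3 — and the others hold by inspection.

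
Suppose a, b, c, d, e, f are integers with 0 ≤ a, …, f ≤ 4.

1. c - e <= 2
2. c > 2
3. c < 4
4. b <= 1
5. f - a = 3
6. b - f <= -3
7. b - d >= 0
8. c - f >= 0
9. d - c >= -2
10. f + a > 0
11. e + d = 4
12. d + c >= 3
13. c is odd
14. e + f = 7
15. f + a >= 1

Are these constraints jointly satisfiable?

Constraints 6, 7, 8, and 9 give b − d ≥ 0, d − c ≥ -2, c − f ≥ 0, f − b ≥ 3.
Adding all 4 inequalities: the left sides telescope to 0, and the right sides sum to 0 + (-2) + 0 + 3 = 1. So 0 ≥ 1, which is false.

Unsatisfiable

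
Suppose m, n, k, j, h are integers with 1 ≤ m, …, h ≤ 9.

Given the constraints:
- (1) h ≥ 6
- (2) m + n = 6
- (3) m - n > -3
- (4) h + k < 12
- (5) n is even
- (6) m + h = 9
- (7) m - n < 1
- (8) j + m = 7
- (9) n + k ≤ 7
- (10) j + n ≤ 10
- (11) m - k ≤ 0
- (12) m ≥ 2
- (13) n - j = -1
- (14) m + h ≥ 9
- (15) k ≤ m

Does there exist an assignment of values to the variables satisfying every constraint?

Setting (m, n, k, j, h) = (2, 4, 2, 5, 7) satisfies everything: constraint 2: m + n = 6; constraint 3: m - n = -2, and the others follow.

Satisfiable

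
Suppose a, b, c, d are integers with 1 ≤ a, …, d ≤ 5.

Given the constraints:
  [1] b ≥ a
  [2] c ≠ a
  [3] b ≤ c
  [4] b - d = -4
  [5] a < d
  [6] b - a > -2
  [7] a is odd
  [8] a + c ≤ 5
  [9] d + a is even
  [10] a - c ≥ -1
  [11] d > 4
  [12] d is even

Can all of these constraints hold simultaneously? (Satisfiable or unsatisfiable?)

Constraint 12 makes d even and constraint 7 makes a odd, so d + a must be odd. Constraint 9 says d + a is even — contradiction.

Unsatisfiable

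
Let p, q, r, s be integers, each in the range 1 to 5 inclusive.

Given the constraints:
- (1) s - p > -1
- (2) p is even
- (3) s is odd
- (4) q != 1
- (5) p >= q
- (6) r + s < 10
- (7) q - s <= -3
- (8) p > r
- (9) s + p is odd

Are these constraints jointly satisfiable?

Satisfiable

Try p = 4, q = 2, r = 2, s = 5.
Check constraint 1: s - p = 1; constraint 6: r + s = 7; constraint 7: q - s = -3. The remaining constraints are straightforward to verify.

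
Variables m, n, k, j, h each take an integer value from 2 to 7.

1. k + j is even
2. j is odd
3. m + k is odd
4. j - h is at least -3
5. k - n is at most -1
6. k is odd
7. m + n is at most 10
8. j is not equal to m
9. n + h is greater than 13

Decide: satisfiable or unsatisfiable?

Satisfiable

Take m = 2, n = 7, k = 3, j = 7, h = 7. Then constraint 4: j - h = 0; constraint 5: k - n = -4, and every other listed constraint is also met.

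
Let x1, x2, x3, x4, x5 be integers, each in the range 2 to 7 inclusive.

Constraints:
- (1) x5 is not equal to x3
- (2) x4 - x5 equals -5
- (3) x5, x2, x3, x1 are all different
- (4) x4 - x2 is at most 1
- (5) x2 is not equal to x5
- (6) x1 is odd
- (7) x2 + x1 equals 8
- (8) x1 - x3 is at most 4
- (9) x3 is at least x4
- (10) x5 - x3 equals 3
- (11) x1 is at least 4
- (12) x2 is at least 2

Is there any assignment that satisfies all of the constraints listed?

Setting (x1, x2, x3, x4, x5) = (5, 3, 4, 2, 7) satisfies everything: constraint 2: x4 - x5 = -5; constraint 4: x4 - x2 = -1; constraint 7: x2 + x1 = 8, and the others follow.

Satisfiable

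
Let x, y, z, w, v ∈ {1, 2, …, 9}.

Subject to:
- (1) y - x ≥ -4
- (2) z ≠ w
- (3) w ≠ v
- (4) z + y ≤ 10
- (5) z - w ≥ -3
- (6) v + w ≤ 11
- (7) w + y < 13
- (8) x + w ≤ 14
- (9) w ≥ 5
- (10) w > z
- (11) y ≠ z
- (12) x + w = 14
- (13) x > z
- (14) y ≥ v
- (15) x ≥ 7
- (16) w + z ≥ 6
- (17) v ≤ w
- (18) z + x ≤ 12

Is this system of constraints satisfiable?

Satisfiable

Take x = 8, y = 5, z = 3, w = 6, v = 5. Then constraint 1: y - x = -3; constraint 4: z + y = 8, and every other listed constraint is also met.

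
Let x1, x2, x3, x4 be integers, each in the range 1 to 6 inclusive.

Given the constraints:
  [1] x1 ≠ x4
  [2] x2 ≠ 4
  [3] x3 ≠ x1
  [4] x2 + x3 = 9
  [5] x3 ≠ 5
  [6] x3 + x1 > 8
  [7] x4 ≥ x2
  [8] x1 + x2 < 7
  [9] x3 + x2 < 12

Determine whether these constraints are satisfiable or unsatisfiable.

One satisfying assignment is x1 = 3, x2 = 3, x3 = 6, x4 = 6.
For the less obvious constraints — constraint 4: x2 + x3 = 9; constraint 6: x3 + x1 = 9 — and the others hold by inspection.

Satisfiable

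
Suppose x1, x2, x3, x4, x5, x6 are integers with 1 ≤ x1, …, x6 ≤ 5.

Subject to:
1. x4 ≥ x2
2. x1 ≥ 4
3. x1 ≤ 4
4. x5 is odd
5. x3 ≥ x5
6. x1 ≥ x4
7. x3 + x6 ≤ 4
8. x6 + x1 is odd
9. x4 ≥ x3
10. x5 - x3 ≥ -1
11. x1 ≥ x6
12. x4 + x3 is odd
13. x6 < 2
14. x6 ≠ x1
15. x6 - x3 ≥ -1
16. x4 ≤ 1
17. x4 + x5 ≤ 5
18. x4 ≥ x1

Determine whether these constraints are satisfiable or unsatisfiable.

Unsatisfiable

From constraint 2: x1 ≥ 4. From constraints 16 and 18: x1 ≤ x4 and x4 ≤ 1, so x1 ≤ 1. But 1 < 4, so no value of x1 works.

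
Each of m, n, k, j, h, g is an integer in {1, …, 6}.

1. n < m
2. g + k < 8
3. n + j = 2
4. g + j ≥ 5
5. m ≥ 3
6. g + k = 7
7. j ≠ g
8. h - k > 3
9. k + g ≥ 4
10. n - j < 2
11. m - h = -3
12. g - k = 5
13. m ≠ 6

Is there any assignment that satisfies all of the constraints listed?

Satisfiable

Try m = 3, n = 1, k = 1, j = 1, h = 6, g = 6.
Check constraint 2: g + k = 7; constraint 3: n + j = 2. The remaining constraints are straightforward to verify.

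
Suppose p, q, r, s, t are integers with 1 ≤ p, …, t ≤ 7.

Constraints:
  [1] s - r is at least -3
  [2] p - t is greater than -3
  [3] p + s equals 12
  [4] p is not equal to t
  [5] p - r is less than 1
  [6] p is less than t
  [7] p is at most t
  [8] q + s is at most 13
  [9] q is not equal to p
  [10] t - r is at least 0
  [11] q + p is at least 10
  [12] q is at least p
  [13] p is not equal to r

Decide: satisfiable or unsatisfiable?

Satisfiable

Setting (p, q, r, s, t) = (6, 7, 7, 6, 7) satisfies everything: constraint 1: s - r = -1; constraint 2: p - t = -1, and the others follow.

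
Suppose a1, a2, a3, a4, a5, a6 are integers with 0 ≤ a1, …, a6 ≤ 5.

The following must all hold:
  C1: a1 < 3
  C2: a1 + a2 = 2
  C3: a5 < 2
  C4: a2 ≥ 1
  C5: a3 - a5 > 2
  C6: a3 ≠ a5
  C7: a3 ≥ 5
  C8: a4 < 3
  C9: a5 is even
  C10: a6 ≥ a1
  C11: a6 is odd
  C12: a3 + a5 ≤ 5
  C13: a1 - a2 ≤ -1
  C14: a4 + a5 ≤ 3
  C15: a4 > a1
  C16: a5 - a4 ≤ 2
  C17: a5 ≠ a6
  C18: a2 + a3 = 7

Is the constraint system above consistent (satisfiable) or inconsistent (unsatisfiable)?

Satisfiable

The assignment a1 = 0, a2 = 2, a3 = 5, a4 = 1, a5 = 0, a6 = 1 works:
  constraint 2 holds since a1 + a2 = 2.
  constraint 5 holds since a3 - a5 = 5.
The rest check out directly.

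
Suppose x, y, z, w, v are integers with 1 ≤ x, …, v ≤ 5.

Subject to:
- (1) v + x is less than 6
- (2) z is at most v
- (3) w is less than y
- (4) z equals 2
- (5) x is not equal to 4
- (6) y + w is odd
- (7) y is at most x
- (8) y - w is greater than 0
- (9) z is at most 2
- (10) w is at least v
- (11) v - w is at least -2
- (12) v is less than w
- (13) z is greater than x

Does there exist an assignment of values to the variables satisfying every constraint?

Unsatisfiable

Constraints 2, 7, 8, 12, and 13 give w < y, y ≤ x, x < z, z ≤ v, v < w. Chaining: w < y ≤ x < z ≤ v < w, which forces w < w — impossible.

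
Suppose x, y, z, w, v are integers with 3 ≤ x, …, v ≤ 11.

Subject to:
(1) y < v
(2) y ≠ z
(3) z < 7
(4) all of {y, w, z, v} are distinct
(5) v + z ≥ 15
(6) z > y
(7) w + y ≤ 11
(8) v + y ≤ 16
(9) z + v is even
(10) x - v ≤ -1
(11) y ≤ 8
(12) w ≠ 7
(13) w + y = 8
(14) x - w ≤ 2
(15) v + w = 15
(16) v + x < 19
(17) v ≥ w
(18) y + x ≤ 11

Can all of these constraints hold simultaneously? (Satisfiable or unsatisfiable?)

Satisfiable

Try x = 7, y = 3, z = 6, w = 5, v = 10.
Check constraint 5: v + z = 16; constraint 7: w + y = 8; constraint 8: v + y = 13. The remaining constraints are straightforward to verify.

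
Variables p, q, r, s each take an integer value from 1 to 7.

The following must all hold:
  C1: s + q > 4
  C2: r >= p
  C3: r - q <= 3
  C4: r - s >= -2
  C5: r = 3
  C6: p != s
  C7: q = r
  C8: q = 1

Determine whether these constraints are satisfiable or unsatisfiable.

Constraint 8 fixes q = 1 and constraint 5 fixes r = 3, but constraint 7 requires q = r. Since 1 ≠ 3, contradiction.

Unsatisfiable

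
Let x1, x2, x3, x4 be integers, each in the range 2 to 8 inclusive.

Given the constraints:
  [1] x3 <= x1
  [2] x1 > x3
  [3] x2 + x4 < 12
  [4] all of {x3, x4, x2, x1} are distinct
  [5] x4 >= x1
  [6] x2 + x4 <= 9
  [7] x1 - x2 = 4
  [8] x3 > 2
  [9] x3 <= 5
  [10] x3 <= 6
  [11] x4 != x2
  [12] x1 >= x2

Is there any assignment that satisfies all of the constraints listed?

Satisfiable

Try x1 = 6, x2 = 2, x3 = 5, x4 = 7.
Check constraint 3: x2 + x4 = 9; constraint 6: x2 + x4 = 9. The remaining constraints are straightforward to verify.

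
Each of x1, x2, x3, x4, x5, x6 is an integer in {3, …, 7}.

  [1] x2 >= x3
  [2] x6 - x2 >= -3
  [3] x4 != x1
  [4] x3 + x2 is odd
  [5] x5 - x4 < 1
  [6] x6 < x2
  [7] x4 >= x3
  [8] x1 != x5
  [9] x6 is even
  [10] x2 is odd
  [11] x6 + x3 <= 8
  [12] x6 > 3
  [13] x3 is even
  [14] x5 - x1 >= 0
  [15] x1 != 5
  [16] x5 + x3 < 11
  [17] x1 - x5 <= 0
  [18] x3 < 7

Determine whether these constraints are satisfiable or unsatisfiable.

Take x1 = 3, x2 = 5, x3 = 4, x4 = 6, x5 = 6, x6 = 4. Then constraint 2: x6 - x2 = -1; constraint 5: x5 - x4 = 0; constraint 11: x6 + x3 = 8, and every other listed constraint is also met.

Satisfiable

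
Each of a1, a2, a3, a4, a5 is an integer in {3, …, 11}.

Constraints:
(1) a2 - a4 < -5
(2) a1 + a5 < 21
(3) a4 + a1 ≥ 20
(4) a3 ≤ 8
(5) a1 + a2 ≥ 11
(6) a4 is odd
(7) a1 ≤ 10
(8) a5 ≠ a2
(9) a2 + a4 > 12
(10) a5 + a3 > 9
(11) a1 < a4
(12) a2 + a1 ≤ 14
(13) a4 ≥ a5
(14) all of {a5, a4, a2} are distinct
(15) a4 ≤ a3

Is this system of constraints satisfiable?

Unsatisfiable

From constraints 4 and 15: a4 ≤ a3 ≤ 8. From constraint 7: a1 ≤ 10. Hence a4 + a1 ≤ 18. But constraint 3 requires a4 + a1 ≥ 20, and 20 > 18. Contradiction.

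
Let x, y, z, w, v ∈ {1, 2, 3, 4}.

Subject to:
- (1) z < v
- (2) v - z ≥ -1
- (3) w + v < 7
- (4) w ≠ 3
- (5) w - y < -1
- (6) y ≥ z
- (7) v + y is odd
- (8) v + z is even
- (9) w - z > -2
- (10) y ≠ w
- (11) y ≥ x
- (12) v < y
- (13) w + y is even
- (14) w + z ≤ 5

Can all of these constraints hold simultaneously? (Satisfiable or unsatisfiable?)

Satisfiable

The assignment x = 1, y = 4, z = 1, w = 2, v = 3 works:
  constraint 2 holds since v - z = 2.
  constraint 3 holds since w + v = 5.
The rest check out directly.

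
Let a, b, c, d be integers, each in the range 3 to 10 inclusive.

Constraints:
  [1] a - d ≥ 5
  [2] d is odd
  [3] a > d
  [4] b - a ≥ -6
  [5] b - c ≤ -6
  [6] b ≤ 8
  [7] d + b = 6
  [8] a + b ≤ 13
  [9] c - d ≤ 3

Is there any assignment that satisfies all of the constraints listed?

Unsatisfiable

Constraints 1, 4, 5, and 9 give c − b ≥ 6, b − a ≥ -6, a − d ≥ 5, d − c ≥ -3.
Adding all 4 inequalities: the left sides telescope to 0, and the right sides sum to 6 + (-6) + 5 + (-3) = 2. So 0 ≥ 2, which is false.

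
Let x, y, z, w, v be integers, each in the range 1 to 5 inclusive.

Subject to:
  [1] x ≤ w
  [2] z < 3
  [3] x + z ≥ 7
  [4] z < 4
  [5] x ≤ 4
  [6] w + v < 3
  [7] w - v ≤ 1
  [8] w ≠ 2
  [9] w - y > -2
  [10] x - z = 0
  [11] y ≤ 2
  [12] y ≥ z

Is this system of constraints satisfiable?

Unsatisfiable

From constraint 5: x ≤ 4. From constraints 11 and 12: z ≤ y ≤ 2. Hence x + z ≤ 6. But constraint 3 requires x + z ≥ 7, and 7 > 6. Contradiction.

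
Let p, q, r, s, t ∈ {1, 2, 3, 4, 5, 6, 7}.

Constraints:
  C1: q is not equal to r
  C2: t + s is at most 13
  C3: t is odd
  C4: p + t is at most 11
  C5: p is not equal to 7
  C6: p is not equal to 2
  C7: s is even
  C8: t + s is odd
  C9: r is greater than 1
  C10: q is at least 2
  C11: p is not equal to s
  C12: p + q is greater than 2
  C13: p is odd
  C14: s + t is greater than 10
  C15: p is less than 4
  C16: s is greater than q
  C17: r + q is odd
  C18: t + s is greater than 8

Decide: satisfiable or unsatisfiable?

Satisfiable

Try p = 3, q = 2, r = 5, s = 6, t = 5.
Check constraint 2: t + s = 11; constraint 4: p + t = 8; constraint 12: p + q = 5. The remaining constraints are straightforward to verify.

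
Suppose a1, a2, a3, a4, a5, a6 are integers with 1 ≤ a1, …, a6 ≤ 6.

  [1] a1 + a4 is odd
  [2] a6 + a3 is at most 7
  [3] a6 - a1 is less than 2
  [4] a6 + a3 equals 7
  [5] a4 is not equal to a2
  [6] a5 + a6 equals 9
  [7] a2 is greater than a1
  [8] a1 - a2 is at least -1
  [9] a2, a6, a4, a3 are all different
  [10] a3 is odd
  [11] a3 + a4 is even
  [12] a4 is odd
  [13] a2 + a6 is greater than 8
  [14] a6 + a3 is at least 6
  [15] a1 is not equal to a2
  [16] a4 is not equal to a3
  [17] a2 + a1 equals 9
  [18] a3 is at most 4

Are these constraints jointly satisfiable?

Try a1 = 4, a2 = 5, a3 = 3, a4 = 1, a5 = 5, a6 = 4.
Check constraint 2: a6 + a3 = 7; constraint 3: a6 - a1 = 0; constraint 4: a6 + a3 = 7. The remaining constraints are straightforward to verify.

Satisfiable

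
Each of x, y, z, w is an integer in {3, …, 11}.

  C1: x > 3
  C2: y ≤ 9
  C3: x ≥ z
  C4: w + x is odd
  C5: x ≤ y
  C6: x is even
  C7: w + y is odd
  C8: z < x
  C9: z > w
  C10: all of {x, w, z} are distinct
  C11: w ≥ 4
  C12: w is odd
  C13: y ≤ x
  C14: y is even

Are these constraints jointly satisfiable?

The assignment x = 8, y = 8, z = 7, w = 5 works:
  constraint 4 holds since w + x = 13 is odd.
  constraint 6 holds since x = 8 is even.
  constraint 10 holds since values 8, 5, 7 are distinct.
The rest check out directly.

Satisfiable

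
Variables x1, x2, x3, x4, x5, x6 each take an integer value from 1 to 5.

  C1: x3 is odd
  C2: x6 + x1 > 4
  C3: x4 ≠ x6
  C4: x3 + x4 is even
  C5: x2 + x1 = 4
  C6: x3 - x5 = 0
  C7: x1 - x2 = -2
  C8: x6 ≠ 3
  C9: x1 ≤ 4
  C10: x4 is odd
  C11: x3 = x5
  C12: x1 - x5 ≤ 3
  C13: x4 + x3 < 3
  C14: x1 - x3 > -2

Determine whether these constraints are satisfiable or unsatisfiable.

Take x1 = 1, x2 = 3, x3 = 1, x4 = 1, x5 = 1, x6 = 4. Then constraint 2: x6 + x1 = 5; constraint 5: x2 + x1 = 4, and every other listed constraint is also met.

Satisfiable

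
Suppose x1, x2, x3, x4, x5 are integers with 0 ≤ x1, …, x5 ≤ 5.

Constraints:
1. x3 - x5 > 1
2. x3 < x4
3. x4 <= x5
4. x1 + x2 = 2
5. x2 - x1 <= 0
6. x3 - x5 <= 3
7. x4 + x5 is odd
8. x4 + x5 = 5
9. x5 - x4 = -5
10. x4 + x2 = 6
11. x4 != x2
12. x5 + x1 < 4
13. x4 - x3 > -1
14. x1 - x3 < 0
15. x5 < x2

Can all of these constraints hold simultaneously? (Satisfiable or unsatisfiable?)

Unsatisfiable

Constraints 2, 3, 5, 14, and 15 give x1 < x3, x3 < x4, x4 ≤ x5, x5 < x2, x2 ≤ x1. Chaining: x1 < x3 < x4 ≤ x5 < x2 ≤ x1, which forces x1 < x1 — impossible.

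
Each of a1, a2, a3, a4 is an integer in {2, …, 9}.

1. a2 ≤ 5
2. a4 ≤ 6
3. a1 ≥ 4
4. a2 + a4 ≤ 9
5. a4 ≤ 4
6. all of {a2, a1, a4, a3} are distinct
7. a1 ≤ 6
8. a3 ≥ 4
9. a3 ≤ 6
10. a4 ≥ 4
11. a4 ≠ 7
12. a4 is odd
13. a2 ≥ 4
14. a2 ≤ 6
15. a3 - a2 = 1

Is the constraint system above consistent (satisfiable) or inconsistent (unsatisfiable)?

Unsatisfiable

Constraints 2, 3, 7, 8, 9, 10, 13, and 14 confine each of a2, a1, a4, a3 to the 3 values {4, …, 6}.
Constraint 6 requires all 4 of them to be distinct, but only 3 values are available — impossible by the pigeonhole principle.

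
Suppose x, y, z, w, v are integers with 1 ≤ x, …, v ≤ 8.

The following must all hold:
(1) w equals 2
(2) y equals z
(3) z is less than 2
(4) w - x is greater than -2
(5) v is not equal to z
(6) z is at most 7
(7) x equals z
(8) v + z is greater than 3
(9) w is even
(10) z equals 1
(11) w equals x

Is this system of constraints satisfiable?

Constraint 1 fixes w = 2 and constraint 10 fixes z = 1. Constraints 7 and 11 give w = x = z, so w = z. But 2 ≠ 1 — contradiction.

Unsatisfiable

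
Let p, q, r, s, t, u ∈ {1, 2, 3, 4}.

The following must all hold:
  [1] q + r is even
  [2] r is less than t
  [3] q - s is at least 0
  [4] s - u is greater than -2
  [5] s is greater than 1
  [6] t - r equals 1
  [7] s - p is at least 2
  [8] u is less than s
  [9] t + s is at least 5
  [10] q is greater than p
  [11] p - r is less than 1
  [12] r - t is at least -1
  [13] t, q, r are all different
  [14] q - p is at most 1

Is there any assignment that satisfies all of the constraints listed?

Unsatisfiable

Constraints 3, 7, and 14 give s − p ≥ 2, p − q ≥ -1, q − s ≥ 0.
Adding all 3 inequalities: the left sides telescope to 0, and the right sides sum to 2 + (-1) + 0 = 1. So 0 ≥ 1, which is false.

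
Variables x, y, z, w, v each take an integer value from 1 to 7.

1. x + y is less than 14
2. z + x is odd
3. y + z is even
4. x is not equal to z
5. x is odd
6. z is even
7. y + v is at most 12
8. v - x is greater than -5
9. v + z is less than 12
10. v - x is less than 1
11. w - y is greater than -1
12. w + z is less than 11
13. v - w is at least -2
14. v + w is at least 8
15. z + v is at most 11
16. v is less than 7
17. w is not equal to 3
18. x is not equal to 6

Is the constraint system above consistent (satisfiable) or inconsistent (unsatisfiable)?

Setting (x, y, z, w, v) = (7, 4, 4, 4, 5) satisfies everything: constraint 1: x + y = 11; constraint 7: y + v = 9, and the others follow.

Satisfiable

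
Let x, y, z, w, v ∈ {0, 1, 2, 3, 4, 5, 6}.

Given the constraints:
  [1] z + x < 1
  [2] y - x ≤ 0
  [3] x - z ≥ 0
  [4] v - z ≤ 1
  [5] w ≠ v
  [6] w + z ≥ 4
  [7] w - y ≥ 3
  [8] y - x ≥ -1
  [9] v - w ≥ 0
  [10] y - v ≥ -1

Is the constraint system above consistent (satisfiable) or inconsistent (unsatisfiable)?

Constraints 3, 4, 7, 8, and 9 give x − z ≥ 0, z − v ≥ -1, v − w ≥ 0, w − y ≥ 3, y − x ≥ -1.
Adding all 5 inequalities: the left sides telescope to 0, and the right sides sum to 0 + (-1) + 0 + 3 + (-1) = 1. So 0 ≥ 1, which is false.

Unsatisfiable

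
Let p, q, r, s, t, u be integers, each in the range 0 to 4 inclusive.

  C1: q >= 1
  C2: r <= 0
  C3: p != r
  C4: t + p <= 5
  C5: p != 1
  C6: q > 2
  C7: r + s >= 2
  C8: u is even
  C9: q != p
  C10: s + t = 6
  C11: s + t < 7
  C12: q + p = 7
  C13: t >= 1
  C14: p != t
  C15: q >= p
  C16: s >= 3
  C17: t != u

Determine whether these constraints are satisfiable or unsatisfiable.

Take p = 3, q = 4, r = 0, s = 4, t = 2, u = 0. Then constraint 4: t + p = 5; constraint 7: r + s = 4, and every other listed constraint is also met.

Satisfiable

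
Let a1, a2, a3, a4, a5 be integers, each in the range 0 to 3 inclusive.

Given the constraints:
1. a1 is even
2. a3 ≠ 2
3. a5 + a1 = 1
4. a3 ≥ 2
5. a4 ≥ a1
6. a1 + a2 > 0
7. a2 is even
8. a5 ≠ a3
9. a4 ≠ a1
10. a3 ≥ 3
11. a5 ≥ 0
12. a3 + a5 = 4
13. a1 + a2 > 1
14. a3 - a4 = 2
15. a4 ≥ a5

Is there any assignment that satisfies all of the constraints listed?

Setting (a1, a2, a3, a4, a5) = (0, 2, 3, 1, 1) satisfies everything: constraint 3: a5 + a1 = 1; constraint 6: a1 + a2 = 2, and the others follow.

Satisfiable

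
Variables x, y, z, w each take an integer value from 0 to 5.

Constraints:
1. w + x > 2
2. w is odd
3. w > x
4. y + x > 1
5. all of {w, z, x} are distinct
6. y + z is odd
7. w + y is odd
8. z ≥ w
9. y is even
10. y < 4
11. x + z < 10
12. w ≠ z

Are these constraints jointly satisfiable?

Try x = 2, y = 2, z = 5, w = 3.
Check constraint 1: w + x = 5; constraint 4: y + x = 4; constraint 11: x + z = 7. The remaining constraints are straightforward to verify.

Satisfiable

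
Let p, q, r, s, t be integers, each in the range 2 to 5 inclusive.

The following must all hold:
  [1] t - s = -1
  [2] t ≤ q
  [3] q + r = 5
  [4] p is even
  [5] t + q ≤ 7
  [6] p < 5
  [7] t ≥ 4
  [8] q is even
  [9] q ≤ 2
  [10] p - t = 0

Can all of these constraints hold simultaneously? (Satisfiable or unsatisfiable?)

Unsatisfiable

From constraints 2 and 7: q ≥ t and t ≥ 4, so q ≥ 4. From constraint 9: q ≤ 2. But 2 < 4, so no value of q works.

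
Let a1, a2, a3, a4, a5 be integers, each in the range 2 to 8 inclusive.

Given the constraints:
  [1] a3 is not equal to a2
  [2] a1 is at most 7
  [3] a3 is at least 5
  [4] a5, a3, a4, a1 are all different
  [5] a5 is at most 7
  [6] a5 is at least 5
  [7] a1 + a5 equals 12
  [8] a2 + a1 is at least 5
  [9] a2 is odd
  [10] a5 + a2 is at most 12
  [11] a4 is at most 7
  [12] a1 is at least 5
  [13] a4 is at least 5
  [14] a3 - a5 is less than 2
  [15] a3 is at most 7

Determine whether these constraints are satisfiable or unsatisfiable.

Unsatisfiable

Constraints 2, 3, 5, 6, 11, 12, 13, and 15 confine each of a5, a3, a4, a1 to the 3 values {5, …, 7}.
Constraint 4 requires all 4 of them to be distinct, but only 3 values are available — impossible by the pigeonhole principle.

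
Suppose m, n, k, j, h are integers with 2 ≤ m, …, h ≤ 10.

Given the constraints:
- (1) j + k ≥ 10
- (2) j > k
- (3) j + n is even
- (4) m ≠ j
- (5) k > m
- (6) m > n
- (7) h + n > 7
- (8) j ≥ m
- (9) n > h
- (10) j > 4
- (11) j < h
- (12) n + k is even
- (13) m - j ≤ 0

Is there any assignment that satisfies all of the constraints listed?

Unsatisfiable

Constraints 2, 5, 6, 9, and 11 give h < n, n < m, m < k, k < j, j < h. Chaining: h < n < m < k < j < h, which forces h < h — impossible.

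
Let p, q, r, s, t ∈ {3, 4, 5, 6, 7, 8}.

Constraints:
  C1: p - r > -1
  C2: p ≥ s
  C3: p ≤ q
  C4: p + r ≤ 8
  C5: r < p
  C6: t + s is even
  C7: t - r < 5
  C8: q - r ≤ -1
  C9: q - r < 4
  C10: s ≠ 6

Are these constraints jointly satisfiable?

Constraints 3, 5, and 8 give q < r, r < p, p ≤ q. Chaining: q < r < p ≤ q, which forces q < q — impossible.

Unsatisfiable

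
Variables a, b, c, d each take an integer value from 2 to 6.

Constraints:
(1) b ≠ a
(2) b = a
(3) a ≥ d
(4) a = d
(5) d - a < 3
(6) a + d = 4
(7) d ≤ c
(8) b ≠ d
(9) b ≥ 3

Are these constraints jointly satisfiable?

From constraints 2 and 4, b = a = d, so b = d. But constraint 8 says b ≠ d. Contradiction.

Unsatisfiable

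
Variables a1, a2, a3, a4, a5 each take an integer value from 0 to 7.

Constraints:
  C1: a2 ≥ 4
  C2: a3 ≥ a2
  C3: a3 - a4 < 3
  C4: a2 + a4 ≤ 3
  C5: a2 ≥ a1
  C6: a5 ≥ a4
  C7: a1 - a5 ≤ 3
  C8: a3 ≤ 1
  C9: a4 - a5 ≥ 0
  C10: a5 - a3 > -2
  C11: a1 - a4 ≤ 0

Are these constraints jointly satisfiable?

From constraints 1 and 2: a3 ≥ a2 and a2 ≥ 4, so a3 ≥ 4. From constraint 8: a3 ≤ 1. But 1 < 4, so no value of a3 works.

Unsatisfiable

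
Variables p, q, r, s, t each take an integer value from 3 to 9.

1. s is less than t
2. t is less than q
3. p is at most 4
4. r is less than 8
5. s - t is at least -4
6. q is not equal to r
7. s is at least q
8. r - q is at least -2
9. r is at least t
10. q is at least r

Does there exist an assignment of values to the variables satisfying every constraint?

Constraints 1, 7, 9, and 10 give r ≤ q, q ≤ s, s < t, t ≤ r. Chaining: r ≤ q ≤ s < t ≤ r, which forces r < r — impossible.

Unsatisfiable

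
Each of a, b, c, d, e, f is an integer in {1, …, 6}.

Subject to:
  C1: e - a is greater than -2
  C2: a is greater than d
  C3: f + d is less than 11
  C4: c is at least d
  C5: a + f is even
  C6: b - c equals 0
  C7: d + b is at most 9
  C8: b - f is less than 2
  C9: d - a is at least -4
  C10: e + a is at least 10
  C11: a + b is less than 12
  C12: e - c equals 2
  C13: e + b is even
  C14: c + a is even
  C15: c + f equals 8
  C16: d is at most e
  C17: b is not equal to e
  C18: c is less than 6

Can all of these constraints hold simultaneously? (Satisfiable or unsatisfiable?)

Satisfiable

Setting (a, b, c, d, e, f) = (6, 4, 4, 4, 6, 4) satisfies everything: constraint 1: e - a = 0; constraint 3: f + d = 8; constraint 6: b - c = 0, and the others follow.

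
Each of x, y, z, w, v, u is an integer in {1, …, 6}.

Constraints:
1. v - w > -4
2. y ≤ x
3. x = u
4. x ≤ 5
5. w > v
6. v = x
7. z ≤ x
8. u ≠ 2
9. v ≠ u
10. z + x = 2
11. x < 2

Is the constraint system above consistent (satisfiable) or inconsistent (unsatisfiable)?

From constraints 3 and 6, v = x = u, so v = u. But constraint 9 says v ≠ u. Contradiction.

Unsatisfiable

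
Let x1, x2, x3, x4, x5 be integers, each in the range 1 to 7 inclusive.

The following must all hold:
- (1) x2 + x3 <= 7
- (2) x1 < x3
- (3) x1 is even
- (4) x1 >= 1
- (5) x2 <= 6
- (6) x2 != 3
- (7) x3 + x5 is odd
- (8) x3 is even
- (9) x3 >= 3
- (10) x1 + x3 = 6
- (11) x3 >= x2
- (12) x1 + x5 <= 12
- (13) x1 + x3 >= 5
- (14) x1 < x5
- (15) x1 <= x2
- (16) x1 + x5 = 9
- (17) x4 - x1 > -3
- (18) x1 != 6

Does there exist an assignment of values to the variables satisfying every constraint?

Setting (x1, x2, x3, x4, x5) = (2, 2, 4, 1, 7) satisfies everything: constraint 1: x2 + x3 = 6; constraint 10: x1 + x3 = 6, and the others follow.

Satisfiable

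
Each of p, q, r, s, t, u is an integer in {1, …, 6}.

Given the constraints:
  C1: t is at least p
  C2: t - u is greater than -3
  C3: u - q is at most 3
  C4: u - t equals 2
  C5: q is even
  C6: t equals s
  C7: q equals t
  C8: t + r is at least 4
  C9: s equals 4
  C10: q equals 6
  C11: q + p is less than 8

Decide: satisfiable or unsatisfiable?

Unsatisfiable

Constraint 10 fixes q = 6 and constraint 9 fixes s = 4. Constraints 6 and 7 give q = t = s, so q = s. But 6 ≠ 4 — contradiction.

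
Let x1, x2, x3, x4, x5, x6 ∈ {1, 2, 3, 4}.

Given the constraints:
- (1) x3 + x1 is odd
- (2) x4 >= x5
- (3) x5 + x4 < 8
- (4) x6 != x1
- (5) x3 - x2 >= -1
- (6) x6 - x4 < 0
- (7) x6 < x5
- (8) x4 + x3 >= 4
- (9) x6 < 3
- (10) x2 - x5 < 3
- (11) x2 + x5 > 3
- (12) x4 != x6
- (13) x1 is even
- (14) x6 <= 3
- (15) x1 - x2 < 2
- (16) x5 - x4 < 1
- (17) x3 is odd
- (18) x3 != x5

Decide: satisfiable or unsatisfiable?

Satisfiable

The assignment x1 = 2, x2 = 2, x3 = 3, x4 = 4, x5 = 2, x6 = 1 works:
  constraint 3 holds since x5 + x4 = 6.
  constraint 5 holds since x3 - x2 = 1.
  constraint 6 holds since x6 - x4 = -3.
The rest check out directly.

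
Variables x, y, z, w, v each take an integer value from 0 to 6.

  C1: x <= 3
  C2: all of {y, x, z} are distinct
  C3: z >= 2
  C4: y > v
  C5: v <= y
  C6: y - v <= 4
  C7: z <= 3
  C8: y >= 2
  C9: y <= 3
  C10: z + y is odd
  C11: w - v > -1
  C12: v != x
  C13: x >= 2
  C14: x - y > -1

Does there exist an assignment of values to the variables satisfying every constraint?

Constraints 1, 3, 7, 8, 9, and 13 confine each of y, x, z to the 2 values {2, 3}.
Constraint 2 requires all 3 of them to be distinct, but only 2 values are available — impossible by the pigeonhole principle.

Unsatisfiable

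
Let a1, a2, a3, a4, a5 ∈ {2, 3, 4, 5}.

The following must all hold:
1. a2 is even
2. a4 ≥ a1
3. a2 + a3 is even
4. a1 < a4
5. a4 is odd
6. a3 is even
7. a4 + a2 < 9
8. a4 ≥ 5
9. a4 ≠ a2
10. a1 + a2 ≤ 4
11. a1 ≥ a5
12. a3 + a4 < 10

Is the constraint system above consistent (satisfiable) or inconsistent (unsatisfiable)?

Satisfiable

Take a1 = 2, a2 = 2, a3 = 2, a4 = 5, a5 = 2. Then constraint 7: a4 + a2 = 7; constraint 10: a1 + a2 = 4; constraint 12: a3 + a4 = 7, and every other listed constraint is also met.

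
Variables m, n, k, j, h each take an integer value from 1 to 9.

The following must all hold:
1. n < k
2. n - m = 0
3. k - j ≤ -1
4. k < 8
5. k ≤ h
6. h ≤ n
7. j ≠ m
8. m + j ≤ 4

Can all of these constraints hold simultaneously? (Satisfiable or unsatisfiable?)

Unsatisfiable

Constraints 1, 5, and 6 give k ≤ h, h ≤ n, n < k. Chaining: k ≤ h ≤ n < k, which forces k < k — impossible.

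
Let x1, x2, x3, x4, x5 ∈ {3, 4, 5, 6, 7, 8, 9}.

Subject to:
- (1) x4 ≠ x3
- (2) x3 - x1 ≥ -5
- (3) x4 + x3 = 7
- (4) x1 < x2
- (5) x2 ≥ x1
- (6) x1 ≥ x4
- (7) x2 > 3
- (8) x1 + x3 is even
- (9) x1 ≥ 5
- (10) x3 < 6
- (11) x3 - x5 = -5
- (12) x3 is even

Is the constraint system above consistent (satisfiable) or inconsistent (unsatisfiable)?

Setting (x1, x2, x3, x4, x5) = (6, 7, 4, 3, 9) satisfies everything: constraint 2: x3 - x1 = -2; constraint 3: x4 + x3 = 7; constraint 11: x3 - x5 = -5, and the others follow.

Satisfiable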